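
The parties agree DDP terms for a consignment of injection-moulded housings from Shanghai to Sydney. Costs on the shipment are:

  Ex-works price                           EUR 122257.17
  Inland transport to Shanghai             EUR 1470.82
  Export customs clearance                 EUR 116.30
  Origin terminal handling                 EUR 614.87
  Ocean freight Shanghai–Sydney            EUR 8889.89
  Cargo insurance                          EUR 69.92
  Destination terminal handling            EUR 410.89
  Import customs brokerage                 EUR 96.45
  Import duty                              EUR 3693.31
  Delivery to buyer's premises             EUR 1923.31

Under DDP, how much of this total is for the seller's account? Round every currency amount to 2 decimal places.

DDP: the seller bears all costs including import duty.
Seller's account: goods 122257.17 + inland to port 1470.82 + export clearance 116.30 + origin terminal 614.87 + freight 8889.89 + insurance 69.92 + destination terminal 410.89 + brokerage 96.45 + duty 3693.31 + delivery 1923.31 = 139542.93
Buyer's account: 0.00

Seller's account: EUR 139542.93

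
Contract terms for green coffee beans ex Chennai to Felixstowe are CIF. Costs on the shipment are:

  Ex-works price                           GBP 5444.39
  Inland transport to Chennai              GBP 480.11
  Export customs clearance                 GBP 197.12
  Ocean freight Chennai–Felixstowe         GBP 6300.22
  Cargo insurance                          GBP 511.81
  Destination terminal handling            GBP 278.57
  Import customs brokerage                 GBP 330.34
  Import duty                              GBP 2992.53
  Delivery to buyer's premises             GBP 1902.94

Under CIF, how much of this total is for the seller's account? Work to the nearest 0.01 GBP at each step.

CIF: the seller pays costs through ocean freight and marine insurance to the destination port.
Seller's account: goods 5444.39 + inland to port 480.11 + export clearance 197.12 + freight 6300.22 + insurance 511.81 = 12933.65
Buyer's account: destination terminal 278.57 + brokerage 330.34 + duty 2992.53 + delivery 1902.94 = 5504.38

Seller's account: GBP 12933.65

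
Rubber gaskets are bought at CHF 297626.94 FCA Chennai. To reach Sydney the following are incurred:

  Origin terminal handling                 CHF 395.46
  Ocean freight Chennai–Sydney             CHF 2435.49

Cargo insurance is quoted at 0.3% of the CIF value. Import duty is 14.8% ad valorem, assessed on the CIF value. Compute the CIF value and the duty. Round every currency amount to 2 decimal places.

Let C be the CIF value. C = FCA price + pre-shipment costs + freight + 0.3% × C
C − 0.3% × C = 297626.94 + 395.46 + 2435.49
0.997 × C = 300457.89
C = 300457.89 / 0.997 = 301361.98
Insurance premium = 0.3% × 301361.98 = 904.09
Import duty = 301361.98 × 14.8% = 44601.57

CIF value: CHF 301361.98; import duty: CHF 44601.57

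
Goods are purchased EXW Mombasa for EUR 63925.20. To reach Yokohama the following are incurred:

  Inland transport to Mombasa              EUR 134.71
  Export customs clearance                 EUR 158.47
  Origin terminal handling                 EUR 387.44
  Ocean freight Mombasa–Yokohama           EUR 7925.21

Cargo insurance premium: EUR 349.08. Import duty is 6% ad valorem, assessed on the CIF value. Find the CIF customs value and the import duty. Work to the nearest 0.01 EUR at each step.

CIF = EXW price + pre-shipment costs + freight + insurance
CIF = 63925.20 + 134.71 + 158.47 + 387.44 + 7925.21 + 349.08 = 72880.11
Import duty = 72880.11 × 6% = 4372.81

CIF value: EUR 72880.11; import duty: EUR 4372.81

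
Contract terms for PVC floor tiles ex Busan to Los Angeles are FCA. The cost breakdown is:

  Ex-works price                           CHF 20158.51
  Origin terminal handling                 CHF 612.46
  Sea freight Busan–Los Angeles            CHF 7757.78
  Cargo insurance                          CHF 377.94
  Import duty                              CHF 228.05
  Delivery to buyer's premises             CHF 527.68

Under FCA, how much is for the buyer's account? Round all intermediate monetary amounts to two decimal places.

FCA: the seller delivers export-cleared goods to the carrier; the buyer bears costs from that point.
Seller's account: goods 20158.51 = 20158.51
Buyer's account: origin terminal 612.46 + freight 7757.78 + insurance 377.94 + duty 228.05 + delivery 527.68 = 9503.91

Buyer's account: CHF 9503.91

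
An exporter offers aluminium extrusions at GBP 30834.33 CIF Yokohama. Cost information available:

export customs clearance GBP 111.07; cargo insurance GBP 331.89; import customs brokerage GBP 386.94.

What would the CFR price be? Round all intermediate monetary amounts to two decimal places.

Not relevant to the conversion: export clearance — on the seller under both CIF and CFR; already in the CIF price and stays in the CFR price. brokerage — on the buyer under both terms; not part of either seller's price.
From CIF to CFR, the seller no longer bears: insurance.
CFR price = 30834.33 − 331.89 = 30502.44

CFR price: GBP 30502.44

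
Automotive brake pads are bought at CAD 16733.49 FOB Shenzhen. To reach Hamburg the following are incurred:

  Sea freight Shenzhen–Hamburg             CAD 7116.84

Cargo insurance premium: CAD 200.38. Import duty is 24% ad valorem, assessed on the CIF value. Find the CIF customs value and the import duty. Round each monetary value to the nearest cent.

CIF = FOB price + freight + insurance
CIF = 16733.49 + 7116.84 + 200.38 = 24050.71
Import duty = 24050.71 × 24% = 5772.17

CIF value: CAD 24050.71; import duty: CAD 5772.17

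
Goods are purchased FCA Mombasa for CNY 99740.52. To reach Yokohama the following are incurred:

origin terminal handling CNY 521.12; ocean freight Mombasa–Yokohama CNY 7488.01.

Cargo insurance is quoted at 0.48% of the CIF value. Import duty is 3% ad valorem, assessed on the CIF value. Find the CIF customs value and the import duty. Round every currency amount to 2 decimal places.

Let C be the CIF value. C = FCA price + pre-shipment costs + freight + 0.48% × C
C − 0.48% × C = 99740.52 + 521.12 + 7488.01
0.9952 × C = 107749.65
C = 107749.65 / 0.9952 = 108269.34
Insurance premium = 0.48% × 108269.34 = 519.69
Import duty = 108269.34 × 3% = 3248.08

CIF value: CNY 108269.34; import duty: CNY 3248.08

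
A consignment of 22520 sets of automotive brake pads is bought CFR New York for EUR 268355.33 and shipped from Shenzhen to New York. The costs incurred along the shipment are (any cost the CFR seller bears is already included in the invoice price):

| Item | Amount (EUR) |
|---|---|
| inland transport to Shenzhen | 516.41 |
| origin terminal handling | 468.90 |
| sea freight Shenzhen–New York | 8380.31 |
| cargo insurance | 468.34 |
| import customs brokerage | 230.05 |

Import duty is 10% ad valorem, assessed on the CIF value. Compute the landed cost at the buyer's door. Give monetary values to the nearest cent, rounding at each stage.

Total landed cost: EUR 295936.09

CFR: the seller pays costs through ocean freight to the destination port, but not insurance.
Already in the invoice (seller's account under CFR): inland to port, origin terminal, freight — exclude.
CIF value = CFR price + insurance = 268355.33 + 468.34 = 268823.67
Import duty = 268823.67 × 10% = 26882.37
Buyer bears: insurance 468.34 + brokerage 230.05 + duty 26882.37 = 27580.76
Landed cost = invoice 268355.33 + 27580.76 = 295936.09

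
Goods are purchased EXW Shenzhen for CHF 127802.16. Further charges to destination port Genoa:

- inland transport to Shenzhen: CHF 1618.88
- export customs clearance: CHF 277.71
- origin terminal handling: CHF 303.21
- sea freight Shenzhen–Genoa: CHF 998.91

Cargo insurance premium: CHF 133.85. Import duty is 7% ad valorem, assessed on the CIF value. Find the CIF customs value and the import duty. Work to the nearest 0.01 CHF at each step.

CIF = EXW price + pre-shipment costs + freight + insurance
CIF = 127802.16 + 1618.88 + 277.71 + 303.21 + 998.91 + 133.85 = 131134.72
Import duty = 131134.72 × 7% = 9179.43

CIF value: CHF 131134.72; import duty: CHF 9179.43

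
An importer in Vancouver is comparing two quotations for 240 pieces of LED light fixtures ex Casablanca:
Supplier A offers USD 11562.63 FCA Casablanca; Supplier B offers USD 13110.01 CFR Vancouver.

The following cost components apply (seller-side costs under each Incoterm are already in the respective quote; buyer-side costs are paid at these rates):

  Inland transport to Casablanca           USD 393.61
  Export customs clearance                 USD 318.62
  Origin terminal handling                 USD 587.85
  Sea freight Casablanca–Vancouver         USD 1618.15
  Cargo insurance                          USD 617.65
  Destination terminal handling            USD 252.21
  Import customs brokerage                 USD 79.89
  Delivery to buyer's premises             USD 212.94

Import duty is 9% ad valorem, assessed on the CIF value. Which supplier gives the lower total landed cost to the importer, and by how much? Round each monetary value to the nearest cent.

Supplier A (FCA):
CIF value = FCA price + origin terminal + freight + insurance = 11562.63 + 587.85 + 1618.15 + 617.65 = 14386.28
Import duty = 14386.28 × 9% = 1294.77
Buyer bears (A): 587.85 + 1618.15 + 617.65 + 252.21 + 79.89 + 212.94 = 3368.69
Landed cost (A) = invoice 11562.63 + 3368.69 + duty 1294.77 = 16226.09
Supplier B (CFR):
CIF value = CFR price + insurance = 13110.01 + 617.65 = 13727.66
Import duty = 13727.66 × 9% = 1235.49
Buyer bears (B): 617.65 + 252.21 + 79.89 + 212.94 = 1162.69
Landed cost (B) = invoice 13110.01 + 1162.69 + duty 1235.49 = 15508.19
Difference = |16226.09 − 15508.19| = 717.90

Supplier B is cheaper by USD 717.90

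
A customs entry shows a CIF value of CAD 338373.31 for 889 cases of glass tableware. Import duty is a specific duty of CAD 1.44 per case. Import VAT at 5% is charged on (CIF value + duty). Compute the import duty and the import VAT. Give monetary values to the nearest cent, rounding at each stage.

Import duty: CAD 1280.16; import VAT: CAD 16982.67

Import duty = 889 × 1.44 = 1280.16
VAT base = CIF + duty = 338373.31 + 1280.16 = 339653.47
Import VAT = 339653.47 × 5% = 16982.67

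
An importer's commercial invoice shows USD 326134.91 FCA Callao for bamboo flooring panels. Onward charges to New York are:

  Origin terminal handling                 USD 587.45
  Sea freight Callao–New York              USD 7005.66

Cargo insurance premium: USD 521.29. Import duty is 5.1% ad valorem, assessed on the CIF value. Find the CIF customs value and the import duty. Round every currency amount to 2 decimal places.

CIF value: USD 334249.31; import duty: USD 17046.71

CIF = FCA price + pre-shipment costs + freight + insurance
CIF = 326134.91 + 587.45 + 7005.66 + 521.29 = 334249.31
Import duty = 334249.31 × 5.1% = 17046.71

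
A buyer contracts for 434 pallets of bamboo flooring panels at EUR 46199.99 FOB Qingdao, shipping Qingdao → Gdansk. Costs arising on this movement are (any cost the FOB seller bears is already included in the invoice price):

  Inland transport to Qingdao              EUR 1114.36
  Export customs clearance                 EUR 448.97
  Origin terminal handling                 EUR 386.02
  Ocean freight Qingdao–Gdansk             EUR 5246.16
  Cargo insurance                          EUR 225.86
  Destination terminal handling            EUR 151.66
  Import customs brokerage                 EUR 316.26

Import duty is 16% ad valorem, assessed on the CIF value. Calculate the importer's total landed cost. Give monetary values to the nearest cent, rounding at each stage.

Total landed cost: EUR 60407.45

FOB: the seller bears costs until goods are on board at the origin port; the buyer bears freight, insurance and all costs thereafter.
Already in the invoice (seller's account under FOB): inland to port, export clearance, origin terminal — exclude.
CIF value = FOB price + freight + insurance = 46199.99 + 5246.16 + 225.86 = 51672.01
Import duty = 51672.01 × 16% = 8267.52
Buyer bears: freight 5246.16 + insurance 225.86 + destination terminal 151.66 + brokerage 316.26 + duty 8267.52 = 14207.46
Landed cost = invoice 46199.99 + 14207.46 = 60407.45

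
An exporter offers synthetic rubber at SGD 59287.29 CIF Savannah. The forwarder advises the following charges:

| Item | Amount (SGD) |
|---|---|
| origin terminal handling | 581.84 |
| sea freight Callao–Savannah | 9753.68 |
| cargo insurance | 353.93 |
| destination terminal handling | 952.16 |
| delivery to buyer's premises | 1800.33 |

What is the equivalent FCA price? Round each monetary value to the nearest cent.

Not relevant to the conversion: delivery, destination terminal — on the buyer under both terms; not part of either seller's price.
From CIF to FCA, the seller no longer bears: origin terminal, freight, insurance.
FCA price = 59287.29 − 581.84 − 9753.68 − 353.93 = 48597.84

FCA price: SGD 48597.84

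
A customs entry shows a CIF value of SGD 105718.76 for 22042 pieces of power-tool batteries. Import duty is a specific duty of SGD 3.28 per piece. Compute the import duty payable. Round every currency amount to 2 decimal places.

Import duty = 22042 × 3.28 = 72297.76

Import duty: SGD 72297.76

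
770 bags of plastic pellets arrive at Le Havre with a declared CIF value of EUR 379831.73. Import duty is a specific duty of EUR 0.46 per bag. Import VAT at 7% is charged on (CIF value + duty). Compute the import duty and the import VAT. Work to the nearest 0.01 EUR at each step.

Import duty = 770 × 0.46 = 354.20
VAT base = CIF + duty = 379831.73 + 354.20 = 380185.93
Import VAT = 380185.93 × 7% = 26613.02

Import duty: EUR 354.20; import VAT: EUR 26613.02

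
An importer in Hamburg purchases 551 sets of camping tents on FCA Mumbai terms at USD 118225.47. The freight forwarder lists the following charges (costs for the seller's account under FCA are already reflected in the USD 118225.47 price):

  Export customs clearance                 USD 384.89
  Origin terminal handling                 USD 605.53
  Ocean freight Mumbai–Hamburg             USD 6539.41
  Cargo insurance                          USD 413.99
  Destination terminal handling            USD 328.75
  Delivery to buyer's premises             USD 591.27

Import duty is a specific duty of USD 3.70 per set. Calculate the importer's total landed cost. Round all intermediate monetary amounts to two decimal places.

Total landed cost: USD 128743.12

FCA: the seller delivers export-cleared goods to the carrier; the buyer bears costs from that point.
Already in the invoice (seller's account under FCA): export clearance — exclude.
CIF value = FCA price + origin terminal + freight + insurance = 118225.47 + 605.53 + 6539.41 + 413.99 = 125784.40
Import duty = 551 × 3.70 = 2038.70
Buyer bears: origin terminal 605.53 + freight 6539.41 + insurance 413.99 + destination terminal 328.75 + delivery 591.27 + duty 2038.70 = 10517.65
Landed cost = invoice 118225.47 + 10517.65 = 128743.12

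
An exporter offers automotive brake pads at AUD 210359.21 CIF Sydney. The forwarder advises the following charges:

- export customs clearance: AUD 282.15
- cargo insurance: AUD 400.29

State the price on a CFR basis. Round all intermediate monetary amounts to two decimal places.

Not relevant to the conversion: export clearance — on the seller under both CIF and CFR; already in the CIF price and stays in the CFR price.
From CIF to CFR, the seller no longer bears: insurance.
CFR price = 210359.21 − 400.29 = 209958.92

CFR price: AUD 209958.92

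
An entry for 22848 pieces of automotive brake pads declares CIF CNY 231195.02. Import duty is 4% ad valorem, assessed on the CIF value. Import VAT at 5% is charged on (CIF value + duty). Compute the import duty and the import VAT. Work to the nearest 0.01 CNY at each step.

Import duty: CNY 9247.80; import VAT: CNY 12022.14

Import duty = 231195.02 × 4% = 9247.80
VAT base = CIF + duty = 231195.02 + 9247.80 = 240442.82
Import VAT = 240442.82 × 5% = 12022.14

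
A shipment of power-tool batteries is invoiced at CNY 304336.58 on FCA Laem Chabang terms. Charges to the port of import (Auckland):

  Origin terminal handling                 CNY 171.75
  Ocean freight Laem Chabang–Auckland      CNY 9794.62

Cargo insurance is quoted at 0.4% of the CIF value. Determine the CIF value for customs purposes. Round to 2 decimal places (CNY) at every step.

Let C be the CIF value. C = FCA price + pre-shipment costs + freight + 0.4% × C
C − 0.4% × C = 304336.58 + 171.75 + 9794.62
0.996 × C = 314302.95
C = 314302.95 / 0.996 = 315565.21
Insurance premium = 0.4% × 315565.21 = 1262.26

CIF value: CNY 315565.21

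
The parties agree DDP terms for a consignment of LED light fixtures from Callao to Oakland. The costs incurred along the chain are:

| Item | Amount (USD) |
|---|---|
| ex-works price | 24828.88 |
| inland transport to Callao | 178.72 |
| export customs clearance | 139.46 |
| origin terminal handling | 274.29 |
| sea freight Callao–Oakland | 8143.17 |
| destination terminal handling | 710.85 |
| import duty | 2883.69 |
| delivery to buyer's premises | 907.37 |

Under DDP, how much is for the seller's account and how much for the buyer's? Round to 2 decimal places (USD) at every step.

DDP: the seller bears all costs including import duty.
Seller's account: goods 24828.88 + inland to port 178.72 + export clearance 139.46 + origin terminal 274.29 + freight 8143.17 + destination terminal 710.85 + duty 2883.69 + delivery 907.37 = 38066.43
Buyer's account: 0.00

Seller: USD 38066.43; buyer: USD 0.00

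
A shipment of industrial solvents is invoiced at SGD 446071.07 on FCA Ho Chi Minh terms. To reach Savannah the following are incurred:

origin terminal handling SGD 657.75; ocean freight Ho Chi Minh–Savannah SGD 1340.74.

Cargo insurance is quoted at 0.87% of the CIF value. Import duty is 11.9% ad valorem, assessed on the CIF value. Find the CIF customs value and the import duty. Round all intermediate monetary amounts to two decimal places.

CIF value: SGD 452001.98; import duty: SGD 53788.24

Let C be the CIF value. C = FCA price + pre-shipment costs + freight + 0.87% × C
C − 0.87% × C = 446071.07 + 657.75 + 1340.74
0.9913 × C = 448069.56
C = 448069.56 / 0.9913 = 452001.98
Insurance premium = 0.87% × 452001.98 = 3932.42
Import duty = 452001.98 × 11.9% = 53788.24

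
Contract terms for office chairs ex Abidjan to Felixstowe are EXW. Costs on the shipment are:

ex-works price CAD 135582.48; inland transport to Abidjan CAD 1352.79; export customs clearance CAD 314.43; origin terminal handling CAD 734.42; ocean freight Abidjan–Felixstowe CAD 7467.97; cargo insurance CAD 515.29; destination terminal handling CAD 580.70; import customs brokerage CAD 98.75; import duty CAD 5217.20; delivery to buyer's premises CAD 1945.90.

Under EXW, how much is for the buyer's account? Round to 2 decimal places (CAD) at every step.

EXW: the seller makes goods available at their premises; the buyer bears all onward costs.
Seller's account: goods 135582.48 = 135582.48
Buyer's account: inland to port 1352.79 + export clearance 314.43 + origin terminal 734.42 + freight 7467.97 + insurance 515.29 + destination terminal 580.70 + brokerage 98.75 + duty 5217.20 + delivery 1945.90 = 18227.45

Buyer's account: CAD 18227.45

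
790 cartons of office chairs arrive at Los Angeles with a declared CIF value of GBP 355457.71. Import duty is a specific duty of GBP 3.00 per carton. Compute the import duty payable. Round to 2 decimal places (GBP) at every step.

Import duty = 790 × 3.00 = 2370.00

Import duty: GBP 2370.00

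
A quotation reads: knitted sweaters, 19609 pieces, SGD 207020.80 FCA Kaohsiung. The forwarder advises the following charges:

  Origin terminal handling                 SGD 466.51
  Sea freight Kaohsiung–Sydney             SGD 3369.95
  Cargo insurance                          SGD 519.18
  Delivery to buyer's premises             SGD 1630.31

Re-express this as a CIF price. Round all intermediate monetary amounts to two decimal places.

CIF price: SGD 211376.44

Not relevant to the conversion: delivery — on the buyer under both terms; not part of either seller's price.
From FCA to CIF, the seller additionally bears: origin terminal, freight, insurance.
CIF price = 207020.80 + 466.51 + 3369.95 + 519.18 = 211376.44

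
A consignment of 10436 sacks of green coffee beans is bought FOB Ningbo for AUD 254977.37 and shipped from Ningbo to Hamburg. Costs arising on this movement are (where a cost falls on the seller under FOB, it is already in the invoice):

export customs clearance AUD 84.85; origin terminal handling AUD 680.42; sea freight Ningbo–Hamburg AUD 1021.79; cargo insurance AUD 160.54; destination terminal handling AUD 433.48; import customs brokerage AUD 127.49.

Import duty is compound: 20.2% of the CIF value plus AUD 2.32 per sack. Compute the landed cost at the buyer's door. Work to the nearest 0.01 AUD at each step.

Total landed cost: AUD 332676.45

FOB: the seller bears costs until goods are on board at the origin port; the buyer bears freight, insurance and all costs thereafter.
Already in the invoice (seller's account under FOB): export clearance, origin terminal — exclude.
CIF value = FOB price + freight + insurance = 254977.37 + 1021.79 + 160.54 = 256159.70
Ad valorem component: 256159.70 × 20.2% = 51744.26
Specific component: 10436 × 2.32 = 24211.52
Import duty = 51744.26 + 24211.52 = 75955.78
Buyer bears: freight 1021.79 + insurance 160.54 + destination terminal 433.48 + brokerage 127.49 + duty 75955.78 = 77699.08
Landed cost = invoice 254977.37 + 77699.08 = 332676.45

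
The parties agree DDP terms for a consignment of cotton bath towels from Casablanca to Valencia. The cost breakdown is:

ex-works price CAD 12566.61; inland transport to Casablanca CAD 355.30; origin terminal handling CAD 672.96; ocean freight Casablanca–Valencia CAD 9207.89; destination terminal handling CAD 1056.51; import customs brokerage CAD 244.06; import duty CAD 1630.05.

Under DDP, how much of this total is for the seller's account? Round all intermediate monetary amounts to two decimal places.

DDP: the seller bears all costs including import duty.
Seller's account: goods 12566.61 + inland to port 355.30 + origin terminal 672.96 + freight 9207.89 + destination terminal 1056.51 + brokerage 244.06 + duty 1630.05 = 25733.38
Buyer's account: 0.00

Seller's account: CAD 25733.38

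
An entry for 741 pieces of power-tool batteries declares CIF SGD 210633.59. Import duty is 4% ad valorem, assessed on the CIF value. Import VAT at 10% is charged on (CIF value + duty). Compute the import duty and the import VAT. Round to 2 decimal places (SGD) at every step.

Import duty = 210633.59 × 4% = 8425.34
VAT base = CIF + duty = 210633.59 + 8425.34 = 219058.93
Import VAT = 219058.93 × 10% = 21905.89

Import duty: SGD 8425.34; import VAT: SGD 21905.89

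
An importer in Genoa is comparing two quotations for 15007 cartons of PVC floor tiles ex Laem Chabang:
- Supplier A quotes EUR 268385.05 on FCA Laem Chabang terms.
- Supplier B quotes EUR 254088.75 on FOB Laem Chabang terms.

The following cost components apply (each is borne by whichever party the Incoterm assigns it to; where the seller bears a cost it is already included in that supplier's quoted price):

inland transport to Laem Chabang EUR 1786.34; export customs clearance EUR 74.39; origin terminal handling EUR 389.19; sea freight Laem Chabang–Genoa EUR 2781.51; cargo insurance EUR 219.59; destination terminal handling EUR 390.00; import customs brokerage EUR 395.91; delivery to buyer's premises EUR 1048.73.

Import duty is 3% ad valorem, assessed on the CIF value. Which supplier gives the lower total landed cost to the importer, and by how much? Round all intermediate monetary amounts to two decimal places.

Supplier B is cheaper by EUR 15126.05

Supplier A (FCA):
CIF value = FCA price + origin terminal + freight + insurance = 268385.05 + 389.19 + 2781.51 + 219.59 = 271775.34
Import duty = 271775.34 × 3% = 8153.26
Buyer bears (A): 389.19 + 2781.51 + 219.59 + 390.00 + 395.91 + 1048.73 = 5224.93
Landed cost (A) = invoice 268385.05 + 5224.93 + duty 8153.26 = 281763.24
Supplier B (FOB):
CIF value = FOB price + freight + insurance = 254088.75 + 2781.51 + 219.59 = 257089.85
Import duty = 257089.85 × 3% = 7712.70
Buyer bears (B): 2781.51 + 219.59 + 390.00 + 395.91 + 1048.73 = 4835.74
Landed cost (B) = invoice 254088.75 + 4835.74 + duty 7712.70 = 266637.19
Difference = |281763.24 − 266637.19| = 15126.05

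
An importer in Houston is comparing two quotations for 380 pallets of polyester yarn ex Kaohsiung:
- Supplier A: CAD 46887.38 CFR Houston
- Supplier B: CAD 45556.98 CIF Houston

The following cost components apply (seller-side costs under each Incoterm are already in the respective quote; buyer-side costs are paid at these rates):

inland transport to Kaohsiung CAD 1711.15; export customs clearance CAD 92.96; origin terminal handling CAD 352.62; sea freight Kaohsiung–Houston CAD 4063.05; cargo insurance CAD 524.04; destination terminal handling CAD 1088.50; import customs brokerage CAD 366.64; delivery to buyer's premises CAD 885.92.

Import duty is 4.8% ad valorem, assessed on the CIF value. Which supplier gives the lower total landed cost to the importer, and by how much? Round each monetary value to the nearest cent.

Supplier A (CFR):
CIF value = CFR price + insurance = 46887.38 + 524.04 = 47411.42
Import duty = 47411.42 × 4.8% = 2275.75
Buyer bears (A): 524.04 + 1088.50 + 366.64 + 885.92 = 2865.10
Landed cost (A) = invoice 46887.38 + 2865.10 + duty 2275.75 = 52028.23
Supplier B (CIF):
The CIF price already equals the CIF value: 45556.98
Import duty = 45556.98 × 4.8% = 2186.74
Buyer bears (B): 1088.50 + 366.64 + 885.92 = 2341.06
Landed cost (B) = invoice 45556.98 + 2341.06 + duty 2186.74 = 50084.78
Difference = |52028.23 − 50084.78| = 1943.45

Supplier B is cheaper by CAD 1943.45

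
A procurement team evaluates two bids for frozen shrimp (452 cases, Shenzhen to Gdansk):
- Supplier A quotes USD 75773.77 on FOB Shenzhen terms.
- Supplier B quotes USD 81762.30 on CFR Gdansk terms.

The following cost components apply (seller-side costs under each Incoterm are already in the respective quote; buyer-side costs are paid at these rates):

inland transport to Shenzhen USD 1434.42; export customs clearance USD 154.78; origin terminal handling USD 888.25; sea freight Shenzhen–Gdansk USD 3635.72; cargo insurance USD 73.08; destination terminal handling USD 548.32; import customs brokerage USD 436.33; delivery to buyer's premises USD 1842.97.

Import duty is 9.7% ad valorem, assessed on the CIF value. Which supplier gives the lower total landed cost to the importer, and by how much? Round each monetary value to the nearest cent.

Supplier A (FOB):
CIF value = FOB price + freight + insurance = 75773.77 + 3635.72 + 73.08 = 79482.57
Import duty = 79482.57 × 9.7% = 7709.81
Buyer bears (A): 3635.72 + 73.08 + 548.32 + 436.33 + 1842.97 = 6536.42
Landed cost (A) = invoice 75773.77 + 6536.42 + duty 7709.81 = 90020.00
Supplier B (CFR):
CIF value = CFR price + insurance = 81762.30 + 73.08 = 81835.38
Import duty = 81835.38 × 9.7% = 7938.03
Buyer bears (B): 73.08 + 548.32 + 436.33 + 1842.97 = 2900.70
Landed cost (B) = invoice 81762.30 + 2900.70 + duty 7938.03 = 92601.03
Difference = |90020.00 − 92601.03| = 2581.03

Supplier A is cheaper by USD 2581.03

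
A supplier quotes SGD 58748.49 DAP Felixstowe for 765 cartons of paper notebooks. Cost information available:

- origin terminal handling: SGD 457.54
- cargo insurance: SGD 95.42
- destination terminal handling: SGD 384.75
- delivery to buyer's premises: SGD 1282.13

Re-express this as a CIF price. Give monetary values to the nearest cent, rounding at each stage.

CIF price: SGD 57081.61

Not relevant to the conversion: insurance, origin terminal — on the seller under both DAP and CIF; already in the DAP price and stays in the CIF price.
From DAP to CIF, the seller no longer bears: destination terminal, delivery.
CIF price = 58748.49 − 384.75 − 1282.13 = 57081.61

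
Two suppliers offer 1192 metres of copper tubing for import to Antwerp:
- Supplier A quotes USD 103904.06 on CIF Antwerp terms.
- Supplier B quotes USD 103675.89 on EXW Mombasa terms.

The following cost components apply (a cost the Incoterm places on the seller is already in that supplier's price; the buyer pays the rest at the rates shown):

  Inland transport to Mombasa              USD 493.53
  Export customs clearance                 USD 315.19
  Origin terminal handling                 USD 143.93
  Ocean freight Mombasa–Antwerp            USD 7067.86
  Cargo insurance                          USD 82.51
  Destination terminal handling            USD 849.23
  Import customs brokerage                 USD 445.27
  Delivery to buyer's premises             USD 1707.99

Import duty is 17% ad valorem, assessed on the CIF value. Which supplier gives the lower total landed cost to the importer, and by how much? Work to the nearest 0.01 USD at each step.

Supplier A (CIF):
The CIF price already equals the CIF value: 103904.06
Import duty = 103904.06 × 17% = 17663.69
Buyer bears (A): 849.23 + 445.27 + 1707.99 = 3002.49
Landed cost (A) = invoice 103904.06 + 3002.49 + duty 17663.69 = 124570.24
Supplier B (EXW):
CIF value = EXW price + inland to port + export clearance + origin terminal + freight + insurance = 103675.89 + 493.53 + 315.19 + 143.93 + 7067.86 + 82.51 = 111778.91
Import duty = 111778.91 × 17% = 19002.41
Buyer bears (B): 493.53 + 315.19 + 143.93 + 7067.86 + 82.51 + 849.23 + 445.27 + 1707.99 = 11105.51
Landed cost (B) = invoice 103675.89 + 11105.51 + duty 19002.41 = 133783.81
Difference = |124570.24 − 133783.81| = 9213.57

Supplier A is cheaper by USD 9213.57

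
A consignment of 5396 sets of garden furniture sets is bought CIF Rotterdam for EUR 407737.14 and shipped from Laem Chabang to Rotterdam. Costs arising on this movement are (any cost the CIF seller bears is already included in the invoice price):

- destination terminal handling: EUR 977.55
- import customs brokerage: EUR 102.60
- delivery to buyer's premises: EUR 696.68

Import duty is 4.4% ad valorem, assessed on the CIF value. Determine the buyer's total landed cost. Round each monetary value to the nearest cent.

CIF: the seller pays costs through ocean freight and marine insurance to the destination port.
The CIF price already equals the CIF value: 407737.14
Import duty = 407737.14 × 4.4% = 17940.43
Buyer bears: destination terminal 977.55 + brokerage 102.60 + delivery 696.68 + duty 17940.43 = 19717.26
Landed cost = invoice 407737.14 + 19717.26 = 427454.40

Total landed cost: EUR 427454.40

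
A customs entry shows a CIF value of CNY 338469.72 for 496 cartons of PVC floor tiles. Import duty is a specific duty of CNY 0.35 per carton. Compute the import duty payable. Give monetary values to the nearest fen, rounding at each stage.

Import duty: CNY 173.60

Import duty = 496 × 0.35 = 173.60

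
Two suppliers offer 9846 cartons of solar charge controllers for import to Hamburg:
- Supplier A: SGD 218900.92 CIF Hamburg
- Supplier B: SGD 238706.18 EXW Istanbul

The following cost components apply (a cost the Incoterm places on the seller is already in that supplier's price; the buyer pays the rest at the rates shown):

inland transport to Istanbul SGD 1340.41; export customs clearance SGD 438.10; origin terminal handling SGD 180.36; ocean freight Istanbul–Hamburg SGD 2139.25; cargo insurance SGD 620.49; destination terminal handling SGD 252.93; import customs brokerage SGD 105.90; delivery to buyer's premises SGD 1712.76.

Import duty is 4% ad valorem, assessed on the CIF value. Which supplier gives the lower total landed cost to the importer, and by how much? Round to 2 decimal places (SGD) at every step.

Supplier A is cheaper by SGD 25504.82

Supplier A (CIF):
The CIF price already equals the CIF value: 218900.92
Import duty = 218900.92 × 4% = 8756.04
Buyer bears (A): 252.93 + 105.90 + 1712.76 = 2071.59
Landed cost (A) = invoice 218900.92 + 2071.59 + duty 8756.04 = 229728.55
Supplier B (EXW):
CIF value = EXW price + inland to port + export clearance + origin terminal + freight + insurance = 238706.18 + 1340.41 + 438.10 + 180.36 + 2139.25 + 620.49 = 243424.79
Import duty = 243424.79 × 4% = 9736.99
Buyer bears (B): 1340.41 + 438.10 + 180.36 + 2139.25 + 620.49 + 252.93 + 105.90 + 1712.76 = 6790.20
Landed cost (B) = invoice 238706.18 + 6790.20 + duty 9736.99 = 255233.37
Difference = |229728.55 − 255233.37| = 25504.82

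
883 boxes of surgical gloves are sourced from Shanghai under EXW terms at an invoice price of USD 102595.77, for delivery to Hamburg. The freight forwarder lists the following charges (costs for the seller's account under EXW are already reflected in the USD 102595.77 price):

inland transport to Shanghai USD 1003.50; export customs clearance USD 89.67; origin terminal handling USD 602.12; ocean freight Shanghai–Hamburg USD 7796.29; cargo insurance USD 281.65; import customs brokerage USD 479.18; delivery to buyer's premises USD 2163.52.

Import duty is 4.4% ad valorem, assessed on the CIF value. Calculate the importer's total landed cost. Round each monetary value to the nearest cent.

EXW: the seller makes goods available at their premises; the buyer bears all onward costs.
CIF value = EXW price + inland to port + export clearance + origin terminal + freight + insurance = 102595.77 + 1003.50 + 89.67 + 602.12 + 7796.29 + 281.65 = 112369.00
Import duty = 112369.00 × 4.4% = 4944.24
Buyer bears: inland to port 1003.50 + export clearance 89.67 + origin terminal 602.12 + freight 7796.29 + insurance 281.65 + brokerage 479.18 + delivery 2163.52 + duty 4944.24 = 17360.17
Landed cost = invoice 102595.77 + 17360.17 = 119955.94

Total landed cost: USD 119955.94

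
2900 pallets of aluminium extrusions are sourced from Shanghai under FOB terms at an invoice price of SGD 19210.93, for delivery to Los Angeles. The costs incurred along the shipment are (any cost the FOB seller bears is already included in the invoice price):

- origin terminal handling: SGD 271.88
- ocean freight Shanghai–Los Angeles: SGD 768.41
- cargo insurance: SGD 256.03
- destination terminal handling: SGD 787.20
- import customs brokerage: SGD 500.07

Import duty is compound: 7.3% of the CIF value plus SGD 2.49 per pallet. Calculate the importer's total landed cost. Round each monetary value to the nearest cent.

FOB: the seller bears costs until goods are on board at the origin port; the buyer bears freight, insurance and all costs thereafter.
Already in the invoice (seller's account under FOB): origin terminal — exclude.
CIF value = FOB price + freight + insurance = 19210.93 + 768.41 + 256.03 = 20235.37
Ad valorem component: 20235.37 × 7.3% = 1477.18
Specific component: 2900 × 2.49 = 7221.00
Import duty = 1477.18 + 7221.00 = 8698.18
Buyer bears: freight 768.41 + insurance 256.03 + destination terminal 787.20 + brokerage 500.07 + duty 8698.18 = 11009.89
Landed cost = invoice 19210.93 + 11009.89 = 30220.82

Total landed cost: SGD 30220.82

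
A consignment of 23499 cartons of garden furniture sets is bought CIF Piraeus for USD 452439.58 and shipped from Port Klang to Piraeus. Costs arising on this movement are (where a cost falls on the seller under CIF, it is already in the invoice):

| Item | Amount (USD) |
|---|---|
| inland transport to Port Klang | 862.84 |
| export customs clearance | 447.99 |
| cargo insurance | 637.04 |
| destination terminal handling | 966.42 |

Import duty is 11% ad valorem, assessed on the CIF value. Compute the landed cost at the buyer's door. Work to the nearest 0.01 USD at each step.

CIF: the seller pays costs through ocean freight and marine insurance to the destination port.
Already in the invoice (seller's account under CIF): inland to port, export clearance, insurance — exclude.
The CIF price already equals the CIF value: 452439.58
Import duty = 452439.58 × 11% = 49768.35
Buyer bears: destination terminal 966.42 + duty 49768.35 = 50734.77
Landed cost = invoice 452439.58 + 50734.77 = 503174.35

Total landed cost: USD 503174.35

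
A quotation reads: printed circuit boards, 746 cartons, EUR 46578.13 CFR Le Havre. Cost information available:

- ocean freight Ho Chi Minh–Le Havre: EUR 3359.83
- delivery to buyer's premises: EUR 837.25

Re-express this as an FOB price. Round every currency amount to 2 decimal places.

Not relevant to the conversion: delivery — on the buyer under both terms; not part of either seller's price.
From CFR to FOB, the seller no longer bears: freight.
FOB price = 46578.13 − 3359.83 = 43218.30

FOB price: EUR 43218.30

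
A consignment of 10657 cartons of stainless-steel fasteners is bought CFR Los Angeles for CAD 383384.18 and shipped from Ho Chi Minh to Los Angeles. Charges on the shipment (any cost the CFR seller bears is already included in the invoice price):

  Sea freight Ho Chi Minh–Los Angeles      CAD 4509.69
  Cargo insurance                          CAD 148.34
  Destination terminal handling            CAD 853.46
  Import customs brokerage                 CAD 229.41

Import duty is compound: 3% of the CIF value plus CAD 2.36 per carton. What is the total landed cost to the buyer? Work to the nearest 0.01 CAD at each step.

Total landed cost: CAD 421271.89

CFR: the seller pays costs through ocean freight to the destination port, but not insurance.
Already in the invoice (seller's account under CFR): freight — exclude.
CIF value = CFR price + insurance = 383384.18 + 148.34 = 383532.52
Ad valorem component: 383532.52 × 3% = 11505.98
Specific component: 10657 × 2.36 = 25150.52
Import duty = 11505.98 + 25150.52 = 36656.50
Buyer bears: insurance 148.34 + destination terminal 853.46 + brokerage 229.41 + duty 36656.50 = 37887.71
Landed cost = invoice 383384.18 + 37887.71 = 421271.89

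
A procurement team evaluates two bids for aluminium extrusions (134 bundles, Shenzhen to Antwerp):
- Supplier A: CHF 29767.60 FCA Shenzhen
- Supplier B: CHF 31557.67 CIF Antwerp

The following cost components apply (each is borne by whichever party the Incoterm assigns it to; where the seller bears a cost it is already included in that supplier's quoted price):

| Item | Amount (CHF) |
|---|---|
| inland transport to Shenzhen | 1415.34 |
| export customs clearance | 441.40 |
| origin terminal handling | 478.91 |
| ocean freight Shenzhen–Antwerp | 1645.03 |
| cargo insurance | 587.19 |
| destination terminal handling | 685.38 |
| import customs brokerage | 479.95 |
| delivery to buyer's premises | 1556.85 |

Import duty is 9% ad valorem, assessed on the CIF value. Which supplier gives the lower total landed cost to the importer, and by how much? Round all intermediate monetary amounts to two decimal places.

Supplier B is cheaper by CHF 1003.96

Supplier A (FCA):
CIF value = FCA price + origin terminal + freight + insurance = 29767.60 + 478.91 + 1645.03 + 587.19 = 32478.73
Import duty = 32478.73 × 9% = 2923.09
Buyer bears (A): 478.91 + 1645.03 + 587.19 + 685.38 + 479.95 + 1556.85 = 5433.31
Landed cost (A) = invoice 29767.60 + 5433.31 + duty 2923.09 = 38124.00
Supplier B (CIF):
The CIF price already equals the CIF value: 31557.67
Import duty = 31557.67 × 9% = 2840.19
Buyer bears (B): 685.38 + 479.95 + 1556.85 = 2722.18
Landed cost (B) = invoice 31557.67 + 2722.18 + duty 2840.19 = 37120.04
Difference = |38124.00 − 37120.04| = 1003.96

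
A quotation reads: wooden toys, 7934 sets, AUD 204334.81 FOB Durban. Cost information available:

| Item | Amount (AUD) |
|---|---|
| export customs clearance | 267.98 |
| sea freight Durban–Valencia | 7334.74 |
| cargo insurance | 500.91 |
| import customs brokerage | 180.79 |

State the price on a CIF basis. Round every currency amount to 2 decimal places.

Not relevant to the conversion: export clearance — on the seller under both FOB and CIF; already in the FOB price and stays in the CIF price. brokerage — on the buyer under both terms; not part of either seller's price.
From FOB to CIF, the seller additionally bears: freight, insurance.
CIF price = 204334.81 + 7334.74 + 500.91 = 212170.46

CIF price: AUD 212170.46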